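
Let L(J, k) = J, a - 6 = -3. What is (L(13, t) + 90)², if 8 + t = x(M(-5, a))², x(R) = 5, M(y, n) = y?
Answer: 10609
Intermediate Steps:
a = 3 (a = 6 - 3 = 3)
t = 17 (t = -8 + 5² = -8 + 25 = 17)
(L(13, t) + 90)² = (13 + 90)² = 103² = 10609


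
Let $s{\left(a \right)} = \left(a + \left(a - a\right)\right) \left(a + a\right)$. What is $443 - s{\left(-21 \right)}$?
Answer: $-439$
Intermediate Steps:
$s{\left(a \right)} = 2 a^{2}$ ($s{\left(a \right)} = \left(a + 0\right) 2 a = a 2 a = 2 a^{2}$)
$443 - s{\left(-21 \right)} = 443 - 2 \left(-21\right)^{2} = 443 - 2 \cdot 441 = 443 - 882 = -439$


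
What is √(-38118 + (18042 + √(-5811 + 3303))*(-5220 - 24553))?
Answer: √(-537202584 - 59546*I*√627) ≈ 32.17 - 23178.0*I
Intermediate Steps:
√(-38118 + (18042 + √(-5811 + 3303))*(-5220 - 24553)) = √(-38118 + (18042 + √(-2508))*(-29773)) = √(-38118 + (18042 + 2*I*√627)*(-29773)) = √(-38118 + (-537164466 - 59546*I*√627)) = √(-537202584 - 59546*I*√627)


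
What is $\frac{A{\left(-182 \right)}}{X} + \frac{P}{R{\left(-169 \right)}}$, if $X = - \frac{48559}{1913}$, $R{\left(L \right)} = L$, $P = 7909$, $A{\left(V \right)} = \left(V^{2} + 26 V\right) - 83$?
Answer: $- \frac{9536267904}{8206471} \approx -1162.0$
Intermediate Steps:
$A{\left(V \right)} = -83 + V^{2} + 26 V$
$X = - \frac{48559}{1913}$ ($X = \left(-48559\right) \frac{1}{1913} = - \frac{48559}{1913} \approx -25.384$)
$\frac{A{\left(-182 \right)}}{X} + \frac{P}{R{\left(-169 \right)}} = \frac{-83 + \left(-182\right)^{2} + 26 \left(-182\right)}{- \frac{48559}{1913}} + \frac{7909}{-169} = \left(-83 + 33124 - 4732\right) \left(- \frac{1913}{48559}\right) + 7909 \left(- \frac{1}{169}\right) = 28309 \left(- \frac{1913}{48559}\right) - \frac{7909}{169} = - \frac{54155117}{48559} - \frac{7909}{169} = - \frac{9536267904}{8206471}$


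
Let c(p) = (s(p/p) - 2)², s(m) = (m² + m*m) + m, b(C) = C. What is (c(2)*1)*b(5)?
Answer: 5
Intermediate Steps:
s(m) = m + 2*m² (s(m) = (m² + m²) + m = 2*m² + m = m + 2*m²)
c(p) = 1 (c(p) = ((p/p)*(1 + 2*(p/p)) - 2)² = (1*(1 + 2*1) - 2)² = (1*(1 + 2) - 2)² = (1*3 - 2)² = (3 - 2)² = 1² = 1)
(c(2)*1)*b(5) = (1*1)*5 = 1*5 = 5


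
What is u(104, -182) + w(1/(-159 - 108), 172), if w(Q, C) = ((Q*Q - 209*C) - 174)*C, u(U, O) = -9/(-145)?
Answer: -64223024707979/10336905 ≈ -6.2130e+6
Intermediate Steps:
u(U, O) = 9/145 (u(U, O) = -9*(-1/145) = 9/145)
w(Q, C) = C*(-174 + Q² - 209*C) (w(Q, C) = ((Q² - 209*C) - 174)*C = (-174 + Q² - 209*C)*C = C*(-174 + Q² - 209*C))
u(104, -182) + w(1/(-159 - 108), 172) = 9/145 + 172*(-174 + (1/(-159 - 108))² - 209*172) = 9/145 + 172*(-174 + (1/(-267))² - 35948) = 9/145 + 172*(-174 + (-1/267)² - 35948) = 9/145 + 172*(-174 + 1/71289 - 35948) = 9/145 + 172*(-2575101257/71289) = 9/145 - 442917416204/71289 = -64223024707979/10336905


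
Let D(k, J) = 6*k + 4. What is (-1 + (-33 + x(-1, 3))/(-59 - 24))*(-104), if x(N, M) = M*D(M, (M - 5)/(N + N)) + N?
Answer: 11960/83 ≈ 144.10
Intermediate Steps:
D(k, J) = 4 + 6*k
x(N, M) = N + M*(4 + 6*M) (x(N, M) = M*(4 + 6*M) + N = N + M*(4 + 6*M))
(-1 + (-33 + x(-1, 3))/(-59 - 24))*(-104) = (-1 + (-33 + (-1 + 2*3*(2 + 3*3)))/(-59 - 24))*(-104) = (-1 + (-33 + (-1 + 2*3*(2 + 9)))/(-83))*(-104) = (-1 + (-33 + (-1 + 2*3*11))*(-1/83))*(-104) = (-1 + (-33 + (-1 + 66))*(-1/83))*(-104) = (-1 + (-33 + 65)*(-1/83))*(-104) = (-1 + 32*(-1/83))*(-104) = (-1 - 32/83)*(-104) = -115/83*(-104) = 11960/83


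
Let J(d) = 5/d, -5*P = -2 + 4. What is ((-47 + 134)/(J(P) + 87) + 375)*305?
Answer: 17094945/149 ≈ 1.1473e+5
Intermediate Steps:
P = -⅖ (P = -(-2 + 4)/5 = -⅕*2 = -⅖ ≈ -0.40000)
((-47 + 134)/(J(P) + 87) + 375)*305 = ((-47 + 134)/(5/(-⅖) + 87) + 375)*305 = (87/(5*(-5/2) + 87) + 375)*305 = (87/(-25/2 + 87) + 375)*305 = (87/(149/2) + 375)*305 = (87*(2/149) + 375)*305 = (174/149 + 375)*305 = (56049/149)*305 = 17094945/149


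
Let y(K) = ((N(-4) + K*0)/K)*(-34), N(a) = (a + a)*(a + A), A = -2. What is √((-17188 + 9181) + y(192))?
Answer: I*√32062/2 ≈ 89.529*I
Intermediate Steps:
N(a) = 2*a*(-2 + a) (N(a) = (a + a)*(a - 2) = (2*a)*(-2 + a) = 2*a*(-2 + a))
y(K) = -1632/K (y(K) = ((2*(-4)*(-2 - 4) + K*0)/K)*(-34) = ((2*(-4)*(-6) + 0)/K)*(-34) = ((48 + 0)/K)*(-34) = (48/K)*(-34) = -1632/K)
√((-17188 + 9181) + y(192)) = √((-17188 + 9181) - 1632/192) = √(-8007 - 1632*1/192) = √(-8007 - 17/2) = √(-16031/2) = I*√32062/2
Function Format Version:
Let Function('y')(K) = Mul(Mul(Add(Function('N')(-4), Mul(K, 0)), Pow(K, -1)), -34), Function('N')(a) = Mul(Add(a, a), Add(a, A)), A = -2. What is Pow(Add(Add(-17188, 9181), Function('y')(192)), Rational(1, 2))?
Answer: Mul(Rational(1, 2), I, Pow(32062, Rational(1, 2))) ≈ Mul(89.529, I)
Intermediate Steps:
Function('N')(a) = Mul(2, a, Add(-2, a)) (Function('N')(a) = Mul(Add(a, a), Add(a, -2)) = Mul(Mul(2, a), Add(-2, a)) = Mul(2, a, Add(-2, a)))
Function('y')(K) = Mul(-1632, Pow(K, -1)) (Function('y')(K) = Mul(Mul(Add(Mul(2, -4, Add(-2, -4)), Mul(K, 0)), Pow(K, -1)), -34) = Mul(Mul(Add(Mul(2, -4, -6), 0), Pow(K, -1)), -34) = Mul(Mul(Add(48, 0), Pow(K, -1)), -34) = Mul(Mul(48, Pow(K, -1)), -34) = Mul(-1632, Pow(K, -1)))
Pow(Add(Add(-17188, 9181), Function('y')(192)), Rational(1, 2)) = Pow(Add(Add(-17188, 9181), Mul(-1632, Pow(192, -1))), Rational(1, 2)) = Pow(Add(-8007, Mul(-1632, Rational(1, 192))), Rational(1, 2)) = Pow(Add(-8007, Rational(-17, 2)), Rational(1, 2)) = Pow(Rational(-16031, 2), Rational(1, 2)) = Mul(Rational(1, 2), I, Pow(32062, Rational(1, 2)))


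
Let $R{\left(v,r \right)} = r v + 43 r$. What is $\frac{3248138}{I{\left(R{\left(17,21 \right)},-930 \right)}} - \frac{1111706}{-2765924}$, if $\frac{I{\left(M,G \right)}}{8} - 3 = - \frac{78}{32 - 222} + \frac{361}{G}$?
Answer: $\frac{992184826975928}{7385708561} \approx 1.3434 \cdot 10^{5}$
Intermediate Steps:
$R{\left(v,r \right)} = 43 r + r v$
$I{\left(M,G \right)} = \frac{2592}{95} + \frac{2888}{G}$ ($I{\left(M,G \right)} = 24 + 8 \left(- \frac{78}{32 - 222} + \frac{361}{G}\right) = 24 + 8 \left(- \frac{78}{-190} + \frac{361}{G}\right) = 24 + 8 \left(\left(-78\right) \left(- \frac{1}{190}\right) + \frac{361}{G}\right) = 24 + 8 \left(\frac{39}{95} + \frac{361}{G}\right) = 24 + \left(\frac{312}{95} + \frac{2888}{G}\right) = \frac{2592}{95} + \frac{2888}{G}$)
$\frac{3248138}{I{\left(R{\left(17,21 \right)},-930 \right)}} - \frac{1111706}{-2765924} = \frac{3248138}{\frac{2592}{95} + \frac{2888}{-930}} - \frac{1111706}{-2765924} = \frac{3248138}{\frac{2592}{95} + 2888 \left(- \frac{1}{930}\right)} - - \frac{555853}{1382962} = \frac{3248138}{\frac{2592}{95} - \frac{1444}{465}} + \frac{555853}{1382962} = \frac{3248138}{\frac{42724}{1767}} + \frac{555853}{1382962} = 3248138 \cdot \frac{1767}{42724} + \frac{555853}{1382962} = \frac{2869729923}{21362} + \frac{555853}{1382962} = \frac{992184826975928}{7385708561}$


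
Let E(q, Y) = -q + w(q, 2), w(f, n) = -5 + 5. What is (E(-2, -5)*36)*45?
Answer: 3240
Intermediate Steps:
w(f, n) = 0
E(q, Y) = -q (E(q, Y) = -q + 0 = -q)
(E(-2, -5)*36)*45 = (-1*(-2)*36)*45 = (2*36)*45 = 72*45 = 3240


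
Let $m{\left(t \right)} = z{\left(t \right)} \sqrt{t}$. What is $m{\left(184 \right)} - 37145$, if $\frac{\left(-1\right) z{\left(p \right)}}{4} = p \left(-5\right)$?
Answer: $-37145 + 7360 \sqrt{46} \approx 12773.0$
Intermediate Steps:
$z{\left(p \right)} = 20 p$ ($z{\left(p \right)} = - 4 p \left(-5\right) = - 4 \left(- 5 p\right) = 20 p$)
$m{\left(t \right)} = 20 t^{\frac{3}{2}}$ ($m{\left(t \right)} = 20 t \sqrt{t} = 20 t^{\frac{3}{2}}$)
$m{\left(184 \right)} - 37145 = 20 \cdot 184^{\frac{3}{2}} - 37145 = 20 \cdot 368 \sqrt{46} - 37145 = 7360 \sqrt{46} - 37145 = -37145 + 7360 \sqrt{46}$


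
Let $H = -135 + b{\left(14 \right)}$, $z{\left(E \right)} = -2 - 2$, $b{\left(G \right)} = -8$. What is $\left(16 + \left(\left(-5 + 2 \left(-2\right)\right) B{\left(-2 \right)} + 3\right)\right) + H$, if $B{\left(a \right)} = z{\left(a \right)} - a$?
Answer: $-106$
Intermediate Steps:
$z{\left(E \right)} = -4$ ($z{\left(E \right)} = -2 - 2 = -4$)
$B{\left(a \right)} = -4 - a$
$H = -143$ ($H = -135 - 8 = -143$)
$\left(16 + \left(\left(-5 + 2 \left(-2\right)\right) B{\left(-2 \right)} + 3\right)\right) + H = \left(16 + \left(\left(-5 + 2 \left(-2\right)\right) \left(-4 - -2\right) + 3\right)\right) - 143 = \left(16 + \left(\left(-5 - 4\right) \left(-4 + 2\right) + 3\right)\right) - 143 = \left(16 + \left(\left(-9\right) \left(-2\right) + 3\right)\right) - 143 = \left(16 + \left(18 + 3\right)\right) - 143 = \left(16 + 21\right) - 143 = 37 - 143 = -106$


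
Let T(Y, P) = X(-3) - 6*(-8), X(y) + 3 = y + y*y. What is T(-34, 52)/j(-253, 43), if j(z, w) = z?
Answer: -51/253 ≈ -0.20158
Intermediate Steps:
X(y) = -3 + y + y² (X(y) = -3 + (y + y*y) = -3 + (y + y²) = -3 + y + y²)
T(Y, P) = 51 (T(Y, P) = (-3 - 3 + (-3)²) - 6*(-8) = (-3 - 3 + 9) + 48 = 3 + 48 = 51)
T(-34, 52)/j(-253, 43) = 51/(-253) = 51*(-1/253) = -51/253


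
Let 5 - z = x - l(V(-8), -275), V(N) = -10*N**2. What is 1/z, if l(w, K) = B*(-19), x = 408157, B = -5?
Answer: -1/408057 ≈ -2.4506e-6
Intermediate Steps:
l(w, K) = 95 (l(w, K) = -5*(-19) = 95)
z = -408057 (z = 5 - (408157 - 1*95) = 5 - (408157 - 95) = 5 - 1*408062 = 5 - 408062 = -408057)
1/z = 1/(-408057) = -1/408057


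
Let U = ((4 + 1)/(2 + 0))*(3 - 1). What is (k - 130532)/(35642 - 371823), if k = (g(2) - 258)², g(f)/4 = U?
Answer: 73888/336181 ≈ 0.21979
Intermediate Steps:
U = 5 (U = (5/2)*2 = 5)
g(f) = 20 (g(f) = 4*5 = 20)
k = 56644 (k = (20 - 258)² = (-238)² = 56644)
(k - 130532)/(35642 - 371823) = (56644 - 130532)/(35642 - 371823) = -73888/(-336181) = -73888*(-1/336181) = 73888/336181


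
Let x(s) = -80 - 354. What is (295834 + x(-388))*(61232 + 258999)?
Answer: 94596237400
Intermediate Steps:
x(s) = -434
(295834 + x(-388))*(61232 + 258999) = (295834 - 434)*(61232 + 258999) = 295400*320231 = 94596237400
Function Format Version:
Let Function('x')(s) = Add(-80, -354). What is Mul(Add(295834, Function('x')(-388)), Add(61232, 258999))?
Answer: 94596237400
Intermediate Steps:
Function('x')(s) = -434
Mul(Add(295834, Function('x')(-388)), Add(61232, 258999)) = Mul(Add(295834, -434), Add(61232, 258999)) = Mul(295400, 320231) = 94596237400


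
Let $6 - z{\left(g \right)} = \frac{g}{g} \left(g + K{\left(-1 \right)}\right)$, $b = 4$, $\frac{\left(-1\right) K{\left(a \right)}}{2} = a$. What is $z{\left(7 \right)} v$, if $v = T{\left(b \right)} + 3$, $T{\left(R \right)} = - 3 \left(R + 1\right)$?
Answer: $36$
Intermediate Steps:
$K{\left(a \right)} = - 2 a$
$z{\left(g \right)} = 4 - g$ ($z{\left(g \right)} = 6 - \frac{g}{g} \left(g - -2\right) = 6 - 1 \left(g + 2\right) = 6 - 1 \left(2 + g\right) = 6 - \left(2 + g\right) = 4 - g$)
$T{\left(R \right)} = -3 - 3 R$ ($T{\left(R \right)} = - 3 \left(1 + R\right) = -3 - 3 R$)
$v = -12$ ($v = \left(-3 - 12\right) + 3 = -15 + 3 = -12$)
$z{\left(7 \right)} v = \left(4 - 7\right) \left(-12\right) = \left(-3\right) \left(-12\right) = 36$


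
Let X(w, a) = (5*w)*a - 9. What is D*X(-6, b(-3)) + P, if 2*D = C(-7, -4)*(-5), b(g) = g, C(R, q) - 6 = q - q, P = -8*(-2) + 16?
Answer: -1183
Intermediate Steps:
P = 32 (P = 16 + 16 = 32)
C(R, q) = 6 (C(R, q) = 6 + (q - q) = 6 + 0 = 6)
X(w, a) = -9 + 5*a*w (X(w, a) = 5*a*w - 9 = -9 + 5*a*w)
D = -15 (D = (6*(-5))/2 = (½)*(-30) = -15)
D*X(-6, b(-3)) + P = -15*(-9 + 5*(-3)*(-6)) + 32 = -15*(-9 + 90) + 32 = -15*81 + 32 = -1215 + 32 = -1183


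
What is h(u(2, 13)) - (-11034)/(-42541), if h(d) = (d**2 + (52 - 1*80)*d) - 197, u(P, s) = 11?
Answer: -16346778/42541 ≈ -384.26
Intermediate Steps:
h(d) = -197 + d**2 - 28*d (h(d) = (d**2 + (52 - 80)*d) - 197 = (d**2 - 28*d) - 197 = -197 + d**2 - 28*d)
h(u(2, 13)) - (-11034)/(-42541) = (-197 + 11**2 - 28*11) - (-11034)/(-42541) = (-197 + 121 - 308) - (-11034)*(-1)/42541 = -384 - 1*11034/42541 = -384 - 11034/42541 = -16346778/42541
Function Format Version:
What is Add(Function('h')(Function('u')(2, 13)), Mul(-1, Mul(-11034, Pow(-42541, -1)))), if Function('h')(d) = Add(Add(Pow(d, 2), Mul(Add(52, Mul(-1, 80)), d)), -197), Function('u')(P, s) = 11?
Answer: Rational(-16346778, 42541) ≈ -384.26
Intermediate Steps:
Function('h')(d) = Add(-197, Pow(d, 2), Mul(-28, d)) (Function('h')(d) = Add(Add(Pow(d, 2), Mul(Add(52, -80), d)), -197) = Add(Add(Pow(d, 2), Mul(-28, d)), -197) = Add(-197, Pow(d, 2), Mul(-28, d)))
Add(Function('h')(Function('u')(2, 13)), Mul(-1, Mul(-11034, Pow(-42541, -1)))) = Add(Add(-197, Pow(11, 2), Mul(-28, 11)), Mul(-1, Mul(-11034, Pow(-42541, -1)))) = Add(Add(-197, 121, -308), Mul(-1, Mul(-11034, Rational(-1, 42541)))) = Add(-384, Mul(-1, Rational(11034, 42541))) = Add(-384, Rational(-11034, 42541)) = Rational(-16346778, 42541)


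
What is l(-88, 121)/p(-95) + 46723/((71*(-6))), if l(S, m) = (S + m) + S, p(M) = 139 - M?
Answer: -913051/8307 ≈ -109.91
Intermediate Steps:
l(S, m) = m + 2*S
l(-88, 121)/p(-95) + 46723/((71*(-6))) = (121 + 2*(-88))/(139 - 1*(-95)) + 46723/((71*(-6))) = (121 - 176)/(139 + 95) + 46723/(-426) = -55/234 + 46723*(-1/426) = -55*1/234 - 46723/426 = -55/234 - 46723/426 = -913051/8307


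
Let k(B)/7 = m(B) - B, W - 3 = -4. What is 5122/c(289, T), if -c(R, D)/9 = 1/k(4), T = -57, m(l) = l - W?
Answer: -35854/9 ≈ -3983.8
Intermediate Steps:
W = -1 (W = 3 - 4 = -1)
m(l) = 1 + l (m(l) = l - 1*(-1) = l + 1 = 1 + l)
k(B) = 7 (k(B) = 7*((1 + B) - B) = 7*1 = 7)
c(R, D) = -9/7
5122/c(289, T) = 5122/(-9/7) = 5122*(-7/9) = -35854/9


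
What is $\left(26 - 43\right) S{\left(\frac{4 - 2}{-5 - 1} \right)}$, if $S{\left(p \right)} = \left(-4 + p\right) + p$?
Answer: $\frac{238}{3} \approx 79.333$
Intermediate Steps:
$S{\left(p \right)} = -4 + 2 p$
$\left(26 - 43\right) S{\left(\frac{4 - 2}{-5 - 1} \right)} = \left(26 - 43\right) \left(-4 + 2 \frac{4 - 2}{-5 - 1}\right) = - 17 \left(-4 + 2 \frac{2}{-6}\right) = - 17 \left(-4 + 2 \cdot 2 \left(- \frac{1}{6}\right)\right) = - 17 \left(-4 + 2 \left(- \frac{1}{3}\right)\right) = - 17 \left(-4 - \frac{2}{3}\right) = \left(-17\right) \left(- \frac{14}{3}\right) = \frac{238}{3}$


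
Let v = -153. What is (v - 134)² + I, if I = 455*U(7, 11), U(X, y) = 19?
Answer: 91014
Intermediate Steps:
I = 8645 (I = 455*19 = 8645)
(v - 134)² + I = (-153 - 134)² + 8645 = (-287)² + 8645 = 82369 + 8645 = 91014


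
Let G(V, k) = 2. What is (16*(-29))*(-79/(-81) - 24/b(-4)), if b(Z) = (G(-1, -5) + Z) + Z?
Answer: -186992/81 ≈ -2308.5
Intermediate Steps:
b(Z) = 2 + 2*Z (b(Z) = (2 + Z) + Z = 2 + 2*Z)
(16*(-29))*(-79/(-81) - 24/b(-4)) = (16*(-29))*(-79/(-81) - 24/(2 + 2*(-4))) = -464*(-79*(-1/81) - 24/(2 - 8)) = -464*(79/81 - 24/(-6)) = -464*(79/81 - 24*(-⅙)) = -464*(79/81 + 4) = -464*403/81 = -186992/81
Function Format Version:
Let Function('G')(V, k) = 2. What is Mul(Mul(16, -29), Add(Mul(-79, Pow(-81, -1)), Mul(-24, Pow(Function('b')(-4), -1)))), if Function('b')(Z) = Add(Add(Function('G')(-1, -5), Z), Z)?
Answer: Rational(-186992, 81) ≈ -2308.5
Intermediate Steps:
Function('b')(Z) = Add(2, Mul(2, Z)) (Function('b')(Z) = Add(Add(2, Z), Z) = Add(2, Mul(2, Z)))
Mul(Mul(16, -29), Add(Mul(-79, Pow(-81, -1)), Mul(-24, Pow(Function('b')(-4), -1)))) = Mul(Mul(16, -29), Add(Mul(-79, Pow(-81, -1)), Mul(-24, Pow(Add(2, Mul(2, -4)), -1)))) = Mul(-464, Add(Mul(-79, Rational(-1, 81)), Mul(-24, Pow(Add(2, -8), -1)))) = Mul(-464, Add(Rational(79, 81), Mul(-24, Pow(-6, -1)))) = Mul(-464, Add(Rational(79, 81), Mul(-24, Rational(-1, 6)))) = Mul(-464, Add(Rational(79, 81), 4)) = Mul(-464, Rational(403, 81)) = Rational(-186992, 81)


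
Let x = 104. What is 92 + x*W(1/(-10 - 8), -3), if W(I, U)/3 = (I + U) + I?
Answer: -2636/3 ≈ -878.67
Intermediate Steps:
W(I, U) = 3*U + 6*I (W(I, U) = 3*((I + U) + I) = 3*(U + 2*I) = 3*U + 6*I)
92 + x*W(1/(-10 - 8), -3) = 92 + 104*(3*(-3) + 6/(-10 - 8)) = 92 + 104*(-9 + 6/(-18)) = 92 + 104*(-9 + 6*(-1/18)) = 92 + 104*(-9 - 1/3) = 92 + 104*(-28/3) = 92 - 2912/3 = -2636/3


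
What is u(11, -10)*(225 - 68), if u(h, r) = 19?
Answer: 2983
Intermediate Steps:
u(11, -10)*(225 - 68) = 19*(225 - 68) = 19*157 = 2983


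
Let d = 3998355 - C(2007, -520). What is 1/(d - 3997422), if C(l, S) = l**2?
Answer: -1/4027116 ≈ -2.4832e-7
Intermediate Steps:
d = -29694 (d = 3998355 - 1*2007**2 = 3998355 - 1*4028049 = 3998355 - 4028049 = -29694)
1/(d - 3997422) = 1/(-29694 - 3997422) = 1/(-4027116) = -1/4027116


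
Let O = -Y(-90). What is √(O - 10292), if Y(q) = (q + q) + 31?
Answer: 21*I*√23 ≈ 100.71*I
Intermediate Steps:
Y(q) = 31 + 2*q (Y(q) = 2*q + 31 = 31 + 2*q)
O = 149 (O = -(31 + 2*(-90)) = -(31 - 180) = -1*(-149) = 149)
√(O - 10292) = √(149 - 10292) = √(-10143) = 21*I*√23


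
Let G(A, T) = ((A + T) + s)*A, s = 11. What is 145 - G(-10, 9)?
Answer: 245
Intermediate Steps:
G(A, T) = A*(11 + A + T) (G(A, T) = ((A + T) + 11)*A = (11 + A + T)*A = A*(11 + A + T))
145 - G(-10, 9) = 145 - (-10)*(11 - 10 + 9) = 145 - (-10)*10 = 145 - 1*(-100) = 145 + 100 = 245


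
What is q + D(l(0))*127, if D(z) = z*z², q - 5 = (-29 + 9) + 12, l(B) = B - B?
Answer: -3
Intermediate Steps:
l(B) = 0
q = -3 (q = 5 + ((-29 + 9) + 12) = 5 + (-20 + 12) = 5 - 8 = -3)
D(z) = z³
q + D(l(0))*127 = -3 + 0³*127 = -3 + 0*127 = -3 + 0 = -3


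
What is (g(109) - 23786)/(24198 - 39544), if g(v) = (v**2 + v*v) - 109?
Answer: 133/15346 ≈ 0.0086668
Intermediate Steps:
g(v) = -109 + 2*v**2 (g(v) = (v**2 + v**2) - 109 = 2*v**2 - 109 = -109 + 2*v**2)
(g(109) - 23786)/(24198 - 39544) = ((-109 + 2*109**2) - 23786)/(24198 - 39544) = ((-109 + 2*11881) - 23786)/(-15346) = ((-109 + 23762) - 23786)*(-1/15346) = (23653 - 23786)*(-1/15346) = -133*(-1/15346) = 133/15346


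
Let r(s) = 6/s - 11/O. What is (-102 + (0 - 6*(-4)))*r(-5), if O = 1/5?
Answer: 21918/5 ≈ 4383.6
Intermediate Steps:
O = 1/5 ≈ 0.20000
r(s) = -55 + 6/s (r(s) = 6/s - 11/1/5 = 6/s - 11*5 = 6/s - 55 = -55 + 6/s)
(-102 + (0 - 6*(-4)))*r(-5) = (-102 + (0 - 6*(-4)))*(-55 + 6/(-5)) = (-102 + (0 + 24))*(-55 + 6*(-1/5)) = (-102 + 24)*(-55 - 6/5) = -78*(-281/5) = 21918/5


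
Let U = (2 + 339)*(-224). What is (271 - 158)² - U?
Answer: 89153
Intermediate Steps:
U = -76384 (U = 341*(-224) = -76384)
(271 - 158)² - U = (271 - 158)² - 1*(-76384) = 113² + 76384 = 12769 + 76384 = 89153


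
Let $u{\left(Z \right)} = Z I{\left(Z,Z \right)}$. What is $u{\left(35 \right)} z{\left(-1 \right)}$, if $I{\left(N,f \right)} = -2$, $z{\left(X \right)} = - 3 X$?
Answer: $-210$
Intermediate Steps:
$u{\left(Z \right)} = - 2 Z$ ($u{\left(Z \right)} = Z \left(-2\right) = - 2 Z$)
$u{\left(35 \right)} z{\left(-1 \right)} = \left(-2\right) 35 \left(\left(-3\right) \left(-1\right)\right) = \left(-70\right) 3 = -210$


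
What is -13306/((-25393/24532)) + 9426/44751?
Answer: 4869328573070/378787381 ≈ 12855.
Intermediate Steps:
-13306/((-25393/24532)) + 9426/44751 = -13306/((-25393*1/24532)) + 9426*(1/44751) = -13306/(-25393/24532) + 3142/14917 = -13306*(-24532/25393) + 3142/14917 = 326422792/25393 + 3142/14917 = 4869328573070/378787381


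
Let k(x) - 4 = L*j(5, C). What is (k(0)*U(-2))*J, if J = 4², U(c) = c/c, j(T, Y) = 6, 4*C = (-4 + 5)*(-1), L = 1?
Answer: 160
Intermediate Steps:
C = -¼ (C = ((-4 + 5)*(-1))/4 = (1*(-1))/4 = (¼)*(-1) = -¼ ≈ -0.25000)
U(c) = 1
J = 16
k(x) = 10 (k(x) = 4 + 1*6 = 4 + 6 = 10)
(k(0)*U(-2))*J = (10*1)*16 = 10*16 = 160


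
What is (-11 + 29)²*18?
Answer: 5832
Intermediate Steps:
(-11 + 29)²*18 = 18²*18 = 324*18 = 5832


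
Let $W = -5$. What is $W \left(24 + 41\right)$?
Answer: $-325$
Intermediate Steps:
$W \left(24 + 41\right) = - 5 \left(24 + 41\right) = \left(-5\right) 65 = -325$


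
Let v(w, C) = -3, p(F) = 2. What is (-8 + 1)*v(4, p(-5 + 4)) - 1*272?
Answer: -251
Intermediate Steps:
(-8 + 1)*v(4, p(-5 + 4)) - 1*272 = (-8 + 1)*(-3) - 1*272 = -7*(-3) - 272 = 21 - 272 = -251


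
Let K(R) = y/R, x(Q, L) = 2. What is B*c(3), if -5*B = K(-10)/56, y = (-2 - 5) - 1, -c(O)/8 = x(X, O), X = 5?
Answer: 8/175 ≈ 0.045714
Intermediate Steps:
c(O) = -16 (c(O) = -8*2 = -16)
y = -8 (y = -7 - 1 = -8)
K(R) = -8/R
B = -1/350 (B = -(-8/(-10))/(5*56) = -(-8*(-1/10))/(5*56) = -4/(25*56) = -1/5*1/70 = -1/350 ≈ -0.0028571)
B*c(3) = -1/350*(-16) = 8/175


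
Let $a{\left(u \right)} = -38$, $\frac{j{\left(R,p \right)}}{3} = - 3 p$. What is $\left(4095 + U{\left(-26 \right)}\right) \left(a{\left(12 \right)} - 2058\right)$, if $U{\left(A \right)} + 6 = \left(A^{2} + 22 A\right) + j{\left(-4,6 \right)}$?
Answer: $-8675344$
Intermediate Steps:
$j{\left(R,p \right)} = - 9 p$ ($j{\left(R,p \right)} = 3 \left(- 3 p\right) = - 9 p$)
$U{\left(A \right)} = -60 + A^{2} + 22 A$ ($U{\left(A \right)} = -6 - \left(54 - A^{2} - 22 A\right) = -6 + \left(-54 + A^{2} + 22 A\right) = -60 + A^{2} + 22 A$)
$\left(4095 + U{\left(-26 \right)}\right) \left(a{\left(12 \right)} - 2058\right) = \left(4095 + \left(-60 + \left(-26\right)^{2} + 22 \left(-26\right)\right)\right) \left(-38 - 2058\right) = \left(4095 - -44\right) \left(-2096\right) = \left(4095 + 44\right) \left(-2096\right) = 4139 \left(-2096\right) = -8675344$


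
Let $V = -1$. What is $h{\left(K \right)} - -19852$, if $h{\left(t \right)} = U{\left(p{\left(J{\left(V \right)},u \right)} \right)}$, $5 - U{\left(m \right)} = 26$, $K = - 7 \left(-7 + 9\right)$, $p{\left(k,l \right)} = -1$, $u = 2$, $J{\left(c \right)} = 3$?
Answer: $19831$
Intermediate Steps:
$K = -14$ ($K = \left(-7\right) 2 = -14$)
$U{\left(m \right)} = -21$ ($U{\left(m \right)} = 5 - 26 = -21$)
$h{\left(t \right)} = -21$
$h{\left(K \right)} - -19852 = -21 - -19852 = -21 + 19852 = 19831$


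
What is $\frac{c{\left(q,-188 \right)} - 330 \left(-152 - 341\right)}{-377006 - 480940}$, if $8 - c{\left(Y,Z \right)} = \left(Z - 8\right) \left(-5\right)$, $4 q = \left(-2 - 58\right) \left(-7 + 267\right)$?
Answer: $- \frac{26953}{142991} \approx -0.18849$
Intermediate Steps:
$q = -3900$ ($q = \frac{\left(-2 - 58\right) \left(-7 + 267\right)}{4} = \frac{\left(-60\right) 260}{4} = \frac{1}{4} \left(-15600\right) = -3900$)
$c{\left(Y,Z \right)} = -32 + 5 Z$ ($c{\left(Y,Z \right)} = 8 - \left(Z - 8\right) \left(-5\right) = 8 - \left(-8 + Z\right) \left(-5\right) = 8 - \left(40 - 5 Z\right) = 8 + \left(-40 + 5 Z\right) = -32 + 5 Z$)
$\frac{c{\left(q,-188 \right)} - 330 \left(-152 - 341\right)}{-377006 - 480940} = \frac{\left(-32 + 5 \left(-188\right)\right) - 330 \left(-152 - 341\right)}{-377006 - 480940} = \frac{\left(-32 - 940\right) - -162690}{-857946} = \left(-972 + 162690\right) \left(- \frac{1}{857946}\right) = 161718 \left(- \frac{1}{857946}\right) = - \frac{26953}{142991}$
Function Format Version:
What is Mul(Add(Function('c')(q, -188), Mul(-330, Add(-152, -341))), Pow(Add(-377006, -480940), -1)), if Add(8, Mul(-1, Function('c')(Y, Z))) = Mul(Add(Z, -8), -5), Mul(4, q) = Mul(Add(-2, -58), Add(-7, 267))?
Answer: Rational(-26953, 142991) ≈ -0.18849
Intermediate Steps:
q = -3900 (q = Mul(Rational(1, 4), Mul(Add(-2, -58), Add(-7, 267))) = Mul(Rational(1, 4), Mul(-60, 260)) = Mul(Rational(1, 4), -15600) = -3900)
Function('c')(Y, Z) = Add(-32, Mul(5, Z)) (Function('c')(Y, Z) = Add(8, Mul(-1, Mul(Add(Z, -8), -5))) = Add(8, Mul(-1, Mul(Add(-8, Z), -5))) = Add(8, Mul(-1, Add(40, Mul(-5, Z)))) = Add(8, Add(-40, Mul(5, Z))) = Add(-32, Mul(5, Z)))
Mul(Add(Function('c')(q, -188), Mul(-330, Add(-152, -341))), Pow(Add(-377006, -480940), -1)) = Mul(Add(Add(-32, Mul(5, -188)), Mul(-330, Add(-152, -341))), Pow(Add(-377006, -480940), -1)) = Mul(Add(Add(-32, -940), Mul(-330, -493)), Pow(-857946, -1)) = Mul(Add(-972, 162690), Rational(-1, 857946)) = Mul(161718, Rational(-1, 857946)) = Rational(-26953, 142991)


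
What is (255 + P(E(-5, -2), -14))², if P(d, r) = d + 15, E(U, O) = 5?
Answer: 75625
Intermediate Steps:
P(d, r) = 15 + d
(255 + P(E(-5, -2), -14))² = (255 + (15 + 5))² = (255 + 20)² = 275² = 75625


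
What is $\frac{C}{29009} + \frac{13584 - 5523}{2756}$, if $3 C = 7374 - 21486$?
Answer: $\frac{220877325}{79948804} \approx 2.7627$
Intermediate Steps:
$C = -4704$ ($C = \frac{7374 - 21486}{3} = \frac{1}{3} \left(-14112\right) = -4704$)
$\frac{C}{29009} + \frac{13584 - 5523}{2756} = - \frac{4704}{29009} + \frac{13584 - 5523}{2756} = \left(-4704\right) \frac{1}{29009} + 8061 \cdot \frac{1}{2756} = - \frac{4704}{29009} + \frac{8061}{2756} = \frac{220877325}{79948804}$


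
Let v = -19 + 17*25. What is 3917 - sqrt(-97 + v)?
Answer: 3917 - sqrt(309) ≈ 3899.4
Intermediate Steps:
v = 406 (v = -19 + 425 = 406)
3917 - sqrt(-97 + v) = 3917 - sqrt(-97 + 406) = 3917 - sqrt(309)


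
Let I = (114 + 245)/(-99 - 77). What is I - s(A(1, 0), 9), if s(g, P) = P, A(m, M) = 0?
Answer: -1943/176 ≈ -11.040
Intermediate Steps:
I = -359/176 (I = 359/(-176) = 359*(-1/176) = -359/176 ≈ -2.0398)
I - s(A(1, 0), 9) = -359/176 - 1*9 = -359/176 - 9 = -1943/176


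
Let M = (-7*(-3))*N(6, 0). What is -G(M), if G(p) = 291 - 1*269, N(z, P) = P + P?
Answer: -22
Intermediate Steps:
N(z, P) = 2*P
M = 0 (M = (-7*(-3))*(2*0) = 21*0 = 0)
G(p) = 22 (G(p) = 291 - 269 = 22)
-G(M) = -1*22 = -22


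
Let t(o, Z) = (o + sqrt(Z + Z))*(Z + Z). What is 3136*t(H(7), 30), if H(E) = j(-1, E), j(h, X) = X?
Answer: 1317120 + 376320*sqrt(15) ≈ 2.7746e+6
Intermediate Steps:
H(E) = E
t(o, Z) = 2*Z*(o + sqrt(2)*sqrt(Z)) (t(o, Z) = (o + sqrt(2*Z))*(2*Z) = (o + sqrt(2)*sqrt(Z))*(2*Z) = 2*Z*(o + sqrt(2)*sqrt(Z)))
3136*t(H(7), 30) = 3136*(2*30*7 + 2*sqrt(2)*30**(3/2)) = 3136*(420 + 2*sqrt(2)*(30*sqrt(30))) = 3136*(420 + 120*sqrt(15)) = 1317120 + 376320*sqrt(15)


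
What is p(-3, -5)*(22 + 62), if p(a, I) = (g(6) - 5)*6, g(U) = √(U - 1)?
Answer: -2520 + 504*√5 ≈ -1393.0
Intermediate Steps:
g(U) = √(-1 + U)
p(a, I) = -30 + 6*√5 (p(a, I) = (√(-1 + 6) - 5)*6 = (√5 - 5)*6 = (-5 + √5)*6 = -30 + 6*√5)
p(-3, -5)*(22 + 62) = (-30 + 6*√5)*(22 + 62) = (-30 + 6*√5)*84 = -2520 + 504*√5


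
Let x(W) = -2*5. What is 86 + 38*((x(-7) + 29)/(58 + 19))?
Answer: 7344/77 ≈ 95.377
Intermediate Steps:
x(W) = -10
86 + 38*((x(-7) + 29)/(58 + 19)) = 86 + 38*((-10 + 29)/(58 + 19)) = 86 + 38*(19/77) = 86 + 722/77 = 7344/77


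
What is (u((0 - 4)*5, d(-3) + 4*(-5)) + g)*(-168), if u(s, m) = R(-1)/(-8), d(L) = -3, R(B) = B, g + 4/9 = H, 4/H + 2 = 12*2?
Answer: 763/33 ≈ 23.121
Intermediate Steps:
H = 2/11 (H = 4/(-2 + 12*2) = 4/(-2 + 24) = 4/22 = 4*(1/22) = 2/11 ≈ 0.18182)
g = -26/99 (g = -4/9 + 2/11 = -26/99 ≈ -0.26263)
u(s, m) = ⅛ (u(s, m) = -1/(-8) = -1*(-⅛) = ⅛)
(u((0 - 4)*5, d(-3) + 4*(-5)) + g)*(-168) = (⅛ - 26/99)*(-168) = -109/792*(-168) = 763/33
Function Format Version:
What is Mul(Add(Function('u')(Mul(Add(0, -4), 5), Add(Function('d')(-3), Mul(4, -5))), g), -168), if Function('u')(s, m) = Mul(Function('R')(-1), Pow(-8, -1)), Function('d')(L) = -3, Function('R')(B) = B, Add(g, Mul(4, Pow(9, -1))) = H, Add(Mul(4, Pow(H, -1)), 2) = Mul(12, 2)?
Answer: Rational(763, 33) ≈ 23.121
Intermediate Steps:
H = Rational(2, 11) (H = Mul(4, Pow(Add(-2, Mul(12, 2)), -1)) = Mul(4, Pow(Add(-2, 24), -1)) = Mul(4, Pow(22, -1)) = Mul(4, Rational(1, 22)) = Rational(2, 11) ≈ 0.18182)
g = Rational(-26, 99) (g = Add(Rational(-4, 9), Rational(2, 11)) = Rational(-26, 99) ≈ -0.26263)
Function('u')(s, m) = Rational(1, 8) (Function('u')(s, m) = Mul(-1, Pow(-8, -1)) = Mul(-1, Rational(-1, 8)) = Rational(1, 8))
Mul(Add(Function('u')(Mul(Add(0, -4), 5), Add(Function('d')(-3), Mul(4, -5))), g), -168) = Mul(Add(Rational(1, 8), Rational(-26, 99)), -168) = Mul(Rational(-109, 792), -168) = Rational(763, 33)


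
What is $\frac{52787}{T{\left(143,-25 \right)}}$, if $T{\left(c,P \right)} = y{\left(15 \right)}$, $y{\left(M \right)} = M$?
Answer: $\frac{52787}{15} \approx 3519.1$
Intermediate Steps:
$T{\left(c,P \right)} = 15$
$\frac{52787}{T{\left(143,-25 \right)}} = \frac{52787}{15}$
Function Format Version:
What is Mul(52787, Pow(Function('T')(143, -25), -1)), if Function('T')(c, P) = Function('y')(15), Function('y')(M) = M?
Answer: Rational(52787, 15) ≈ 3519.1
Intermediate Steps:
Function('T')(c, P) = 15
Mul(52787, Pow(Function('T')(143, -25), -1)) = Mul(52787, Pow(15, -1)) = Mul(52787, Rational(1, 15)) = Rational(52787, 15)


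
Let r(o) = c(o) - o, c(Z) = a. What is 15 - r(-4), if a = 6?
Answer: 5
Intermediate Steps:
c(Z) = 6
r(o) = 6 - o
15 - r(-4) = 15 - (6 - 1*(-4)) = 15 - (6 + 4) = 15 - 1*10 = 15 - 10 = 5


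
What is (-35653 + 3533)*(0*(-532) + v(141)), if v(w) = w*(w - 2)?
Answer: -629519880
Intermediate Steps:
v(w) = w*(-2 + w)
(-35653 + 3533)*(0*(-532) + v(141)) = (-35653 + 3533)*(0*(-532) + 141*(-2 + 141)) = -32120*(0 + 141*139) = -32120*(0 + 19599) = -32120*19599 = -629519880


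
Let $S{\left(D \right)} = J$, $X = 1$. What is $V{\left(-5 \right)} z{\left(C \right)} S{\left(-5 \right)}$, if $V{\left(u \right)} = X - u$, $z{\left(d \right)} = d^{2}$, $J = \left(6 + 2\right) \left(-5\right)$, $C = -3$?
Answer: $-2160$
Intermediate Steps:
$J = -40$ ($J = 8 \left(-5\right) = -40$)
$S{\left(D \right)} = -40$
$V{\left(u \right)} = 1 - u$
$V{\left(-5 \right)} z{\left(C \right)} S{\left(-5 \right)} = \left(1 - -5\right) \left(-3\right)^{2} \left(-40\right) = \left(1 + 5\right) 9 \left(-40\right) = 6 \cdot 9 \left(-40\right) = 54 \left(-40\right) = -2160$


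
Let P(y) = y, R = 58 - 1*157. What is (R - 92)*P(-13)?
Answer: 2483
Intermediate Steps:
R = -99 (R = 58 - 157 = -99)
(R - 92)*P(-13) = (-99 - 92)*(-13) = -191*(-13) = 2483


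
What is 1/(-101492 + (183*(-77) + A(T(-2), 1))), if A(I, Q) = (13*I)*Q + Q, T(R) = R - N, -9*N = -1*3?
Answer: -3/346837 ≈ -8.6496e-6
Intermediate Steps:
N = ⅓ (N = -(-1)*3/9 = -⅑*(-3) = ⅓ ≈ 0.33333)
T(R) = -⅓ + R (T(R) = R - 1*⅓ = R - ⅓ = -⅓ + R)
A(I, Q) = Q + 13*I*Q (A(I, Q) = 13*I*Q + Q = Q + 13*I*Q)
1/(-101492 + (183*(-77) + A(T(-2), 1))) = 1/(-101492 + (183*(-77) + 1*(1 + 13*(-⅓ - 2)))) = 1/(-101492 + (-14091 + 1*(1 + 13*(-7/3)))) = 1/(-101492 + (-14091 + 1*(1 - 91/3))) = 1/(-101492 + (-14091 + 1*(-88/3))) = 1/(-101492 + (-14091 - 88/3)) = 1/(-101492 - 42361/3) = 1/(-346837/3) = -3/346837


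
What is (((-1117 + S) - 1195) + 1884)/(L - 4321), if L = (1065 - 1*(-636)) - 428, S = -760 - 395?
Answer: 1583/3048 ≈ 0.51936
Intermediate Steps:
S = -1155
L = 1273 (L = (1065 + 636) - 428 = 1701 - 428 = 1273)
(((-1117 + S) - 1195) + 1884)/(L - 4321) = (((-1117 - 1155) - 1195) + 1884)/(1273 - 4321) = ((-2272 - 1195) + 1884)/(-3048) = (-3467 + 1884)*(-1/3048) = -1583*(-1/3048) = 1583/3048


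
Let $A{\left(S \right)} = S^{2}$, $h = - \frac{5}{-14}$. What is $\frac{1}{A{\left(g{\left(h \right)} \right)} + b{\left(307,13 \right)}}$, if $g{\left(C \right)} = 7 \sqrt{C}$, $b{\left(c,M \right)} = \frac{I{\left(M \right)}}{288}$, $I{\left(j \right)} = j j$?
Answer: $\frac{288}{5209} \approx 0.055289$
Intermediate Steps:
$h = \frac{5}{14}$ ($h = \left(-5\right) \left(- \frac{1}{14}\right) = \frac{5}{14} \approx 0.35714$)
$I{\left(j \right)} = j^{2}$
$b{\left(c,M \right)} = \frac{M^{2}}{288}$
$\frac{1}{A{\left(g{\left(h \right)} \right)} + b{\left(307,13 \right)}} = \frac{1}{\left(7 \sqrt{\frac{5}{14}}\right)^{2} + \frac{13^{2}}{288}} = \frac{1}{\left(7 \frac{\sqrt{70}}{14}\right)^{2} + \frac{1}{288} \cdot 169} = \frac{1}{\left(\frac{\sqrt{70}}{2}\right)^{2} + \frac{169}{288}} = \frac{1}{\frac{35}{2} + \frac{169}{288}} = \frac{1}{\frac{5209}{288}} = \frac{288}{5209}$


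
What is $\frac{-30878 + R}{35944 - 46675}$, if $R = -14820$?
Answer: $\frac{626}{147} \approx 4.2585$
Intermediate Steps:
$\frac{-30878 + R}{35944 - 46675} = \frac{-30878 - 14820}{35944 - 46675} = - \frac{45698}{-10731} = \left(-45698\right) \left(- \frac{1}{10731}\right) = \frac{626}{147}$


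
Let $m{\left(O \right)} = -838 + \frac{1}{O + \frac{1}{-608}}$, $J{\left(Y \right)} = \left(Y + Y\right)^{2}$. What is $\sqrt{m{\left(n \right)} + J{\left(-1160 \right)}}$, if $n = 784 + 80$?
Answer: $\frac{\sqrt{1485050896150547290}}{525311} \approx 2319.8$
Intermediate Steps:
$J{\left(Y \right)} = 4 Y^{2}$ ($J{\left(Y \right)} = \left(2 Y\right)^{2} = 4 Y^{2}$)
$n = 864$
$m{\left(O \right)} = -838 + \frac{1}{- \frac{1}{608} + O}$ ($m{\left(O \right)} = -838 + \frac{1}{O - \frac{1}{608}} = -838 + \frac{1}{- \frac{1}{608} + O}$)
$\sqrt{m{\left(n \right)} + J{\left(-1160 \right)}} = \sqrt{\frac{2 \left(723 - 220105728\right)}{-1 + 608 \cdot 864} + 4 \left(-1160\right)^{2}} = \sqrt{\frac{2 \left(723 - 220105728\right)}{-1 + 525312} + 4 \cdot 1345600} = \sqrt{2 \cdot \frac{1}{525311} \left(-220105005\right) + 5382400} = \sqrt{- \frac{440210010}{525311} + 5382400} = \sqrt{\frac{2826993716390}{525311}} = \frac{\sqrt{1485050896150547290}}{525311}$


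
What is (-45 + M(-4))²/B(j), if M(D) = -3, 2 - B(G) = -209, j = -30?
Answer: 2304/211 ≈ 10.919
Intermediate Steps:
B(G) = 211 (B(G) = 2 - 1*(-209) = 2 + 209 = 211)
(-45 + M(-4))²/B(j) = (-45 - 3)²/211 = (-48)²*(1/211) = 2304*(1/211) = 2304/211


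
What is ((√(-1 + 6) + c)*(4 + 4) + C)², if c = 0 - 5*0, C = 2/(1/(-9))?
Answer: 644 - 288*√5 ≈ 0.012422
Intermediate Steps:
C = -18 (C = 2/(-⅑) = 2*(-9) = -18)
c = 0 (c = 0 + 0 = 0)
((√(-1 + 6) + c)*(4 + 4) + C)² = ((√(-1 + 6) + 0)*(4 + 4) - 18)² = ((√5 + 0)*8 - 18)² = (√5*8 - 18)² = (8*√5 - 18)² = (-18 + 8*√5)²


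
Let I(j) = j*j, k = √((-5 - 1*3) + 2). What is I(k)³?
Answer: -216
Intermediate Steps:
k = I*√6 (k = √((-5 - 3) + 2) = √(-8 + 2) = √(-6) = I*√6 ≈ 2.4495*I)
I(j) = j²
I(k)³ = ((I*√6)²)³ = (-6)³ = -216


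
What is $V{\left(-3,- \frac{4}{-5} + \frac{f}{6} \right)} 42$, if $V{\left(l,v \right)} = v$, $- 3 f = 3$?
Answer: $\frac{133}{5} \approx 26.6$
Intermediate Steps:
$f = -1$ ($f = \left(- \frac{1}{3}\right) 3 = -1$)
$V{\left(-3,- \frac{4}{-5} + \frac{f}{6} \right)} 42 = \left(- \frac{4}{-5} - \frac{1}{6}\right) 42 = \left(\left(-4\right) \left(- \frac{1}{5}\right) - \frac{1}{6}\right) 42 = \left(\frac{4}{5} - \frac{1}{6}\right) 42 = \frac{19}{30} \cdot 42 = \frac{133}{5}$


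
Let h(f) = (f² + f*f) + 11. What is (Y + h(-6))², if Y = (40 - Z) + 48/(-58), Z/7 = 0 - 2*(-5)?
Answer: 2289169/841 ≈ 2722.0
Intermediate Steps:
h(f) = 11 + 2*f² (h(f) = (f² + f²) + 11 = 2*f² + 11 = 11 + 2*f²)
Z = 70 (Z = 7*(0 - 2*(-5)) = 7*(0 + 10) = 7*10 = 70)
Y = -894/29 (Y = (40 - 1*70) + 48/(-58) = (40 - 70) + 48*(-1/58) = -30 - 24/29 = -894/29 ≈ -30.828)
(Y + h(-6))² = (-894/29 + (11 + 2*(-6)²))² = (-894/29 + (11 + 2*36))² = (-894/29 + (11 + 72))² = (-894/29 + 83)² = (1513/29)² = 2289169/841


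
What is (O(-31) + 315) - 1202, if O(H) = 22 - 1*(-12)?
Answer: -853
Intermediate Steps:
O(H) = 34 (O(H) = 22 + 12 = 34)
(O(-31) + 315) - 1202 = (34 + 315) - 1202 = 349 - 1202 = -853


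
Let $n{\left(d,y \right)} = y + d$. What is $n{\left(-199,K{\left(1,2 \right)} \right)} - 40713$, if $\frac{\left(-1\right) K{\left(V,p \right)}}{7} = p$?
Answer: $-40926$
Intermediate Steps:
$K{\left(V,p \right)} = - 7 p$
$n{\left(d,y \right)} = d + y$
$n{\left(-199,K{\left(1,2 \right)} \right)} - 40713 = \left(-199 - 14\right) - 40713 = -213 - 40713 = -40926$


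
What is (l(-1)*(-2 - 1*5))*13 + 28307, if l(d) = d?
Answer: 28398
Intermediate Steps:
(l(-1)*(-2 - 1*5))*13 + 28307 = -(-2 - 1*5)*13 + 28307 = -(-2 - 5)*13 + 28307 = -1*(-7)*13 + 28307 = 7*13 + 28307 = 91 + 28307 = 28398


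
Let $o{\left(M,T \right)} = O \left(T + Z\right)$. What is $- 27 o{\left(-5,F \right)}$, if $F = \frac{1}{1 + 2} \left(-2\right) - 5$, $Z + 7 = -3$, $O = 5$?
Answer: $2115$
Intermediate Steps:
$Z = -10$ ($Z = -7 - 3 = -10$)
$F = - \frac{17}{3}$ ($F = \frac{1}{3} \left(-2\right) - 5 = - \frac{2}{3} - 5 = - \frac{17}{3} \approx -5.6667$)
$o{\left(M,T \right)} = -50 + 5 T$ ($o{\left(M,T \right)} = 5 \left(T - 10\right) = 5 \left(-10 + T\right) = -50 + 5 T$)
$- 27 o{\left(-5,F \right)} = - 27 \left(-50 + 5 \left(- \frac{17}{3}\right)\right) = - 27 \left(-50 - \frac{85}{3}\right) = \left(-27\right) \left(- \frac{235}{3}\right) = 2115$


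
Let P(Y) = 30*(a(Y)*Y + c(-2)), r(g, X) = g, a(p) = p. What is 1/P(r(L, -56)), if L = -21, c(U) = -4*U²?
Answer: 1/12750 ≈ 7.8431e-5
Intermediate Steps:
P(Y) = -480 + 30*Y² (P(Y) = 30*(Y*Y - 4*(-2)²) = 30*(Y² - 4*4) = 30*(Y² - 16) = 30*(-16 + Y²) = -480 + 30*Y²)
1/P(r(L, -56)) = 1/(-480 + 30*(-21)²) = 1/(-480 + 30*441) = 1/(-480 + 13230) = 1/12750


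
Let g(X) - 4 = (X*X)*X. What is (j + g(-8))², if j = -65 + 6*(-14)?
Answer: 431649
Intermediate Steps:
g(X) = 4 + X³ (g(X) = 4 + (X*X)*X = 4 + X²*X = 4 + X³)
j = -149 (j = -65 - 84 = -149)
(j + g(-8))² = (-149 + (4 + (-8)³))² = (-149 + (4 - 512))² = (-149 - 508)² = (-657)² = 431649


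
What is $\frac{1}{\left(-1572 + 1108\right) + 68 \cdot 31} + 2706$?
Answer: $\frac{4448665}{1644} \approx 2706.0$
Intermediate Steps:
$\frac{1}{\left(-1572 + 1108\right) + 68 \cdot 31} + 2706 = \frac{1}{-464 + 2108} + 2706 = \frac{1}{1644} + 2706 = \frac{4448665}{1644}$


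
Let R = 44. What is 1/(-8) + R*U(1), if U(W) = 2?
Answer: 703/8 ≈ 87.875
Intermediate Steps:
1/(-8) + R*U(1) = 1/(-8) + 44*2 = -⅛ + 88 = 703/8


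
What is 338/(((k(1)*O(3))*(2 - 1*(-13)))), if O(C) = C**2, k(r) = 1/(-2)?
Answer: -676/135 ≈ -5.0074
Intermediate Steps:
k(r) = -1/2
338/(((k(1)*O(3))*(2 - 1*(-13)))) = 338/(((-1/2*3**2)*(2 - 1*(-13)))) = 338/(((-1/2*9)*(2 + 13))) = 338/((-9/2*15)) = 338/(-135/2) = 338*(-2/135) = -676/135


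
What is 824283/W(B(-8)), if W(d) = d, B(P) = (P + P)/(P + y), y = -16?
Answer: 2472849/2 ≈ 1.2364e+6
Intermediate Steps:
B(P) = 2*P/(-16 + P) (B(P) = (P + P)/(P - 16) = (2*P)/(-16 + P) = 2*P/(-16 + P))
824283/W(B(-8)) = 824283/((2*(-8)/(-16 - 8))) = 824283/((2*(-8)/(-24))) = 824283/((2*(-8)*(-1/24))) = 824283/(2/3) = 824283*(3/2) = 2472849/2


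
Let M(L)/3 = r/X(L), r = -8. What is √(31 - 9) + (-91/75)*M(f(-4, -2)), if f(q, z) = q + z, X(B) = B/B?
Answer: 728/25 + √22 ≈ 33.810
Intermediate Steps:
X(B) = 1
M(L) = -24 (M(L) = 3*(-8/1) = 3*(-8*1) = 3*(-8) = -24)
√(31 - 9) + (-91/75)*M(f(-4, -2)) = √(31 - 9) - 91/75*(-24) = √22 - 91*1/75*(-24) = √22 - 91/75*(-24) = √22 + 728/25 = 728/25 + √22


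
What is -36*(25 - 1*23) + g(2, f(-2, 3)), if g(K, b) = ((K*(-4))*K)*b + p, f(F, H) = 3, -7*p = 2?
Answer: -842/7 ≈ -120.29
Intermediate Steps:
p = -2/7 (p = -⅐*2 = -2/7 ≈ -0.28571)
g(K, b) = -2/7 - 4*b*K² (g(K, b) = ((K*(-4))*K)*b - 2/7 = ((-4*K)*K)*b - 2/7 = (-4*K²)*b - 2/7 = -4*b*K² - 2/7 = -2/7 - 4*b*K²)
-36*(25 - 1*23) + g(2, f(-2, 3)) = -36*(25 - 1*23) + (-2/7 - 4*3*2²) = -36*(25 - 23) + (-2/7 - 4*3*4) = -36*2 + (-2/7 - 48) = -72 - 338/7 = -842/7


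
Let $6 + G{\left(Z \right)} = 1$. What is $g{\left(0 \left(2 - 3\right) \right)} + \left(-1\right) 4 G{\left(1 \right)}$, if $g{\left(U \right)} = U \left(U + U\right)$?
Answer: $20$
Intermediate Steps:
$G{\left(Z \right)} = -5$ ($G{\left(Z \right)} = -6 + 1 = -5$)
$g{\left(U \right)} = 2 U^{2}$ ($g{\left(U \right)} = U 2 U = 2 U^{2}$)
$g{\left(0 \left(2 - 3\right) \right)} + \left(-1\right) 4 G{\left(1 \right)} = 2 \left(0 \left(2 - 3\right)\right)^{2} + \left(-1\right) 4 \left(-5\right) = 2 \left(0 \left(-1\right)\right)^{2} - -20 = 2 \cdot 0^{2} + 20 = 2 \cdot 0 + 20 = 0 + 20 = 20$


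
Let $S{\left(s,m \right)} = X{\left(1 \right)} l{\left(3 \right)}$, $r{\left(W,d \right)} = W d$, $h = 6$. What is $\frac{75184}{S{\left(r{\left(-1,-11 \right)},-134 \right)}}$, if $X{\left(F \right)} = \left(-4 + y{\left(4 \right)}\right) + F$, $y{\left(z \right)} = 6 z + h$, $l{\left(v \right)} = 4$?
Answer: $\frac{18796}{27} \approx 696.15$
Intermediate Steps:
$y{\left(z \right)} = 6 + 6 z$ ($y{\left(z \right)} = 6 z + 6 = 6 + 6 z$)
$X{\left(F \right)} = 26 + F$ ($X{\left(F \right)} = \left(-4 + \left(6 + 6 \cdot 4\right)\right) + F = \left(-4 + \left(6 + 24\right)\right) + F = \left(-4 + 30\right) + F = 26 + F$)
$S{\left(s,m \right)} = 108$ ($S{\left(s,m \right)} = \left(26 + 1\right) 4 = 27 \cdot 4 = 108$)
$\frac{75184}{S{\left(r{\left(-1,-11 \right)},-134 \right)}} = \frac{75184}{108} = 75184 \cdot \frac{1}{108} = \frac{18796}{27}$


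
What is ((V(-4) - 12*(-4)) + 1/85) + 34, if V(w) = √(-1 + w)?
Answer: 6971/85 + I*√5 ≈ 82.012 + 2.2361*I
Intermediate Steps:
((V(-4) - 12*(-4)) + 1/85) + 34 = ((√(-1 - 4) - 12*(-4)) + 1/85) + 34 = ((√(-5) + 48) + 1/85) + 34 = ((I*√5 + 48) + 1/85) + 34 = ((48 + I*√5) + 1/85) + 34 = (4081/85 + I*√5) + 34 = 6971/85 + I*√5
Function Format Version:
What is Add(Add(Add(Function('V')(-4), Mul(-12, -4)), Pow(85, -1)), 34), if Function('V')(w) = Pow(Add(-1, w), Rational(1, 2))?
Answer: Add(Rational(6971, 85), Mul(I, Pow(5, Rational(1, 2)))) ≈ Add(82.012, Mul(2.2361, I))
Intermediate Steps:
Add(Add(Add(Function('V')(-4), Mul(-12, -4)), Pow(85, -1)), 34) = Add(Add(Add(Pow(Add(-1, -4), Rational(1, 2)), Mul(-12, -4)), Pow(85, -1)), 34) = Add(Add(Add(Pow(-5, Rational(1, 2)), 48), Rational(1, 85)), 34) = Add(Add(Add(Mul(I, Pow(5, Rational(1, 2))), 48), Rational(1, 85)), 34) = Add(Add(Add(48, Mul(I, Pow(5, Rational(1, 2)))), Rational(1, 85)), 34) = Add(Add(Rational(4081, 85), Mul(I, Pow(5, Rational(1, 2)))), 34) = Add(Rational(6971, 85), Mul(I, Pow(5, Rational(1, 2))))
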